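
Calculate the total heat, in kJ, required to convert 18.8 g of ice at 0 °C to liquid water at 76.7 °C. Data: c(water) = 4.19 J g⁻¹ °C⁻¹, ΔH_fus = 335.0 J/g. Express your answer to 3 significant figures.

q = 12.3 kJ

q1 (melt at 0 °C): 18.8 × 335.0 = 6298 J
q2 (heat water 0.0→76.7 °C): 18.8 × 4.19 × 76.7 = 6042 J
Total: 6298 + 6042 = 12340 J = 12.3 kJ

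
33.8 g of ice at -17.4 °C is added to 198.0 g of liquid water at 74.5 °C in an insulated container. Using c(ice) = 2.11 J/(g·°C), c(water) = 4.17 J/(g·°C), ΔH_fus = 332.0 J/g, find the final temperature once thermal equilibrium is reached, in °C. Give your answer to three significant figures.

T_f = 50.7 °C

Heat to bring ice to 0 °C and melt it: q₁ = 33.8×2.11×17.4 + 33.8×332.0 = 12463 J
Heat the water can supply cooling to 0 °C: 198.0×4.17×74.5 = 61511.7 J > q₁, so all ice melts.
Energy balance: 198.0×4.17×(74.5 − T) = 12463 + 33.8×4.17×(T − 0)
825.66(74.5 − T) = 12463 + 140.946 T
61511.7 − 12463 = 966.606 T
T = 49048.7 / 966.606 = 50.74 °C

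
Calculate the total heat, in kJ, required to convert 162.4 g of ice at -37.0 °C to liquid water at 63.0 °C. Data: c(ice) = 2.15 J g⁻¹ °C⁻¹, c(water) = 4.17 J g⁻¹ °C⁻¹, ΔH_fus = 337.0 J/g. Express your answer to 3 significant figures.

q1 (heat ice -37.0→0.0 °C): 162.4 × 2.15 × 37.0 = 12919 J
q2 (melt at 0 °C): 162.4 × 337.0 = 54729 J
q3 (heat water 0.0→63.0 °C): 162.4 × 4.17 × 63.0 = 42664 J
Total: 12919 + 54729 + 42664 = 110312 J = 110 kJ

q = 110 kJ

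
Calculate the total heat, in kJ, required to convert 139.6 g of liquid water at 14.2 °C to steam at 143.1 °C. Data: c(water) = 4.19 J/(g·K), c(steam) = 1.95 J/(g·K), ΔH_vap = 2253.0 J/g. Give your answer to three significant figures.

q = 376 kJ

q1 (heat water 14.2→100.0 °C): 139.6 × 4.19 × 85.8 = 50186 J
q2 (vaporize at 100 °C): 139.6 × 2253.0 = 314519 J
q3 (heat steam 100.0→143.1 °C): 139.6 × 1.95 × 43.1 = 11733 J
Total: 50186 + 314519 + 11733 = 376438 J = 376 kJ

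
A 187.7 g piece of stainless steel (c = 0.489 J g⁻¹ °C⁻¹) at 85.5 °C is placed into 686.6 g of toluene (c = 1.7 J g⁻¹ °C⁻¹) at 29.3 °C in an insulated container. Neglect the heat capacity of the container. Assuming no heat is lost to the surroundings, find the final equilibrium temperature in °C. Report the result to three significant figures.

T_f = 33.4 °C

Heat lost by stainless steel = heat gained by toluene.
(187.7)(0.489)(85.5 − T) = (686.6)(1.7)(T − 29.3)
91.7853 (85.5 − T) = 1167.22 (T − 29.3)
7847.6 − 91.7853 T = 1167.22 T − 34200
42047.6 = 1259.0053 T
T = 33.40 °C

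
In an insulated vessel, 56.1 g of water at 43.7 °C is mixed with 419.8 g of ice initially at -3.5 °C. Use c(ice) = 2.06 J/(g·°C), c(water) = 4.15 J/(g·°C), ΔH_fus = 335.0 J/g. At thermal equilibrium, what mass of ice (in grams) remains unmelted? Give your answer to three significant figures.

Heat to warm all ice to 0 °C: 419.8×2.06×3.5 = 3026.8 J
Heat released by water cooling to 0 °C: 56.1×4.15×43.7 = 10174 J
10174 J < 3026.8 + 419.8×335.0 = 143659.8 J, so not all ice melts; final T = 0 °C.
Heat left for melting: 10174 − 3026.8 = 7147.2 J
Mass melted = 7147.2 / 335.0 = 21.33 g
Ice remaining = 419.8 − 21.33 = 398.47 g

m_ice remaining = 398 g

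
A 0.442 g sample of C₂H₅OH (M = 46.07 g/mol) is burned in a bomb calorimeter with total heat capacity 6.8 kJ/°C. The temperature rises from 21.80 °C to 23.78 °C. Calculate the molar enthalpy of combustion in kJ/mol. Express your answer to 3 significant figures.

ΔH = -1400 kJ/mol

ΔT = 23.78 − 21.80 = 1.98 °C
q_cal = C_cal × ΔT = 6.8 × 1.98 = 13.464 kJ
n = 0.442 / 46.07 = 0.009594 mol
q_rxn = −q_cal = -13.464 kJ
ΔH = -13.464 / 0.009594 = -1403 kJ/mol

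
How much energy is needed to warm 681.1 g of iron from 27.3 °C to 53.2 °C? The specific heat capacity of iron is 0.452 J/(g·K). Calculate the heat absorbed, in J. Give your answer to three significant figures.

q = m c ΔT = 681.1 × 0.452 × (53.2 − 27.3)
q = 681.1 × 0.452 × 25.9 = 7974 J

q = 7970 J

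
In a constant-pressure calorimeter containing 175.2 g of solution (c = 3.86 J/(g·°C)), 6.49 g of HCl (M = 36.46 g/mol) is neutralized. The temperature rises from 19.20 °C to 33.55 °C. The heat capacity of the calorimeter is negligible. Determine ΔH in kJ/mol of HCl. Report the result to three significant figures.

|ΔT| = |33.55 − 19.20| = 14.35 °C
|q_surr| = (175.2 × 3.86) × 14.35 = 676.272 × 14.35 = 9705 J
n(HCl) = 6.49 / 36.46 = 0.1780 mol
Temperature rose, so q_rxn = −|q_surr| = -9.705 kJ
ΔH = q_rxn / n = -54.52 kJ/mol

ΔH = -54.5 kJ/mol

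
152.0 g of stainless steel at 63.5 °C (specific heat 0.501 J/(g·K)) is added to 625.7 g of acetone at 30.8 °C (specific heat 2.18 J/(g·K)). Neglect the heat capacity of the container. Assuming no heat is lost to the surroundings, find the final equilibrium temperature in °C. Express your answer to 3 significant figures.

T_f = 32.5 °C

Heat lost by stainless steel = heat gained by acetone.
(152.0)(0.501)(63.5 − T) = (625.7)(2.18)(T − 30.8)
76.152 (63.5 − T) = 1364.026 (T − 30.8)
4835.7 − 76.152 T = 1364.026 T − 42012
46847.7 = 1440.178 T
T = 32.53 °C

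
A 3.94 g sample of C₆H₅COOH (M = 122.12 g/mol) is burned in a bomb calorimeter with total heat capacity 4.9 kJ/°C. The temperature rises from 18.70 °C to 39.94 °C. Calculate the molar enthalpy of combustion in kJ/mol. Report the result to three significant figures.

ΔT = 39.94 − 18.70 = 21.24 °C
q_cal = C_cal × ΔT = 4.9 × 21.24 = 104.076 kJ
n = 3.94 / 122.12 = 0.03226 mol
q_rxn = −q_cal = -104.076 kJ
ΔH = -104.076 / 0.03226 = -3226 kJ/mol

ΔH = -3230 kJ/mol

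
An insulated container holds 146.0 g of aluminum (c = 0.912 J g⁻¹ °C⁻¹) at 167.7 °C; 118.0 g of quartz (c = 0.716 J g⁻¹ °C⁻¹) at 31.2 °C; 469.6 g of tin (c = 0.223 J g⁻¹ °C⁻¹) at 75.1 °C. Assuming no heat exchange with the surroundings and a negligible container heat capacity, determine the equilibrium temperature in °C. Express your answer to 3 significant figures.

T_f = 102 °C

Σ mᵢcᵢ(T − Tᵢ) = 0  ⇒  T = Σ mᵢcᵢTᵢ / Σ mᵢcᵢ
Σ mᵢcᵢ = 146.0×0.912 + 118.0×0.716 + 469.6×0.223 = 322.3608
Σ mᵢcᵢTᵢ = 133.152×167.7 + 84.488×31.2 + 104.7208×75.1 = 32830
T = 32830 / 322.3608 = 101.8 °C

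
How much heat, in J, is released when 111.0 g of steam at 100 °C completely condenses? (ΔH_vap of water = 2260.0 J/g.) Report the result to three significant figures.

q = 251000 J

q = m × ΔH_vap = 111.0 × 2260.0 = 250900 J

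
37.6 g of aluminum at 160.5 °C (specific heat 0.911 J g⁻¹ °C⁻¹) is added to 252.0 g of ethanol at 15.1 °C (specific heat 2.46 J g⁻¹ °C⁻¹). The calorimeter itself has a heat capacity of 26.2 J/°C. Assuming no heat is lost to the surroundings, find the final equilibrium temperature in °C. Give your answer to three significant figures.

Heat lost by aluminum = heat gained by ethanol + calorimeter.
(37.6)(0.911)(160.5 − T) = [(252.0)(2.46) + 26.2](T − 15.1)
34.2536 (160.5 − T) = 646.12 (T − 15.1)
5497.7 − 34.2536 T = 646.12 T − 9756.4
15254.1 = 680.3736 T
T = 22.42 °C

T_f = 22.4 °C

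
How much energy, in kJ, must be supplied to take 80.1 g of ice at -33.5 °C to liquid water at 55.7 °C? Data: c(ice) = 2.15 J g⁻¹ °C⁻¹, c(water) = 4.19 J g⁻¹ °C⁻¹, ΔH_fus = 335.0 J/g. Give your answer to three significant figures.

q1 (heat ice -33.5→0.0 °C): 80.1 × 2.15 × 33.5 = 5769 J
q2 (melt at 0 °C): 80.1 × 335.0 = 26834 J
q3 (heat water 0.0→55.7 °C): 80.1 × 4.19 × 55.7 = 18694 J
Total: 5769 + 26834 + 18694 = 51297 J = 51.3 kJ

q = 51.3 kJ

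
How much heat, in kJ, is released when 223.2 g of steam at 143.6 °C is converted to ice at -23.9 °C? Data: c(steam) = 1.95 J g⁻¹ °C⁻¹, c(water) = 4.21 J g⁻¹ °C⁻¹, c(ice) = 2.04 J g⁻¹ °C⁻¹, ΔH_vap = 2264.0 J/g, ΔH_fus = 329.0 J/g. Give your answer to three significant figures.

q1 (cool steam 143.6→100 °C): 223.2 × 1.95 × 43.6 = 18976 J
q2 (condense at 100 °C): 223.2 × 2264.0 = 505325 J
q3 (cool water 100→0 °C): 223.2 × 4.21 × 100.0 = 93967 J
q4 (freeze at 0 °C): 223.2 × 329.0 = 73433 J
q5 (cool ice 0→-23.9 °C): 223.2 × 2.04 × 23.9 = 10882 J
Total: 18976 + 505325 + 93967 + 73433 + 10882 = 702583 J = 703 kJ

q = 703 kJ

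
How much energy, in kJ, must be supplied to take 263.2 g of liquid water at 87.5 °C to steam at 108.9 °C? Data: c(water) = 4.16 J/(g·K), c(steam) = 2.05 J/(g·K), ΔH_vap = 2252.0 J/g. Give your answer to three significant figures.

q1 (heat water 87.5→100.0 °C): 263.2 × 4.16 × 12.5 = 13686 J
q2 (vaporize at 100 °C): 263.2 × 2252.0 = 592726 J
q3 (heat steam 100.0→108.9 °C): 263.2 × 2.05 × 8.9 = 4802 J
Total: 13686 + 592726 + 4802 = 611214 J = 611 kJ

q = 611 kJ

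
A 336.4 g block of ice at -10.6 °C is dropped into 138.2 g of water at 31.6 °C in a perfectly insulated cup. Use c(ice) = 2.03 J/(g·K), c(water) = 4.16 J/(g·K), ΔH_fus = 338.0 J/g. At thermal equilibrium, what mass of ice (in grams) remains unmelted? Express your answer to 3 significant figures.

m_ice remaining = 304 g

Heat to warm all ice to 0 °C: 336.4×2.03×10.6 = 7238.7 J
Heat released by water cooling to 0 °C: 138.2×4.16×31.6 = 18167 J
18167 J < 7238.7 + 336.4×338.0 = 120941.9 J, so not all ice melts; final T = 0 °C.
Heat left for melting: 18167 − 7238.7 = 10928.3 J
Mass melted = 10928.3 / 338.0 = 32.33 g
Ice remaining = 336.4 − 32.33 = 304.07 g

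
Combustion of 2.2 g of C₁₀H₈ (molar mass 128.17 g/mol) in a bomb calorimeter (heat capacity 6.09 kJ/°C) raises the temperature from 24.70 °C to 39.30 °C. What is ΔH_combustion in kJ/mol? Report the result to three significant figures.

ΔH = -5180 kJ/mol

ΔT = 39.30 − 24.70 = 14.60 °C
q_cal = C_cal × ΔT = 6.09 × 14.60 = 88.914 kJ
n = 2.2 / 128.17 = 0.01716 mol
q_rxn = −q_cal = -88.914 kJ
ΔH = -88.914 / 0.01716 = -5181 kJ/mol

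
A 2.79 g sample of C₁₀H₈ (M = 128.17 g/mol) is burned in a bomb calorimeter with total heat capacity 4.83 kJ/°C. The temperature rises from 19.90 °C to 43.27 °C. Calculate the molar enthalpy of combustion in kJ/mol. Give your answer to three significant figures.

ΔT = 43.27 − 19.90 = 23.37 °C
q_cal = C_cal × ΔT = 4.83 × 23.37 = 112.8771 kJ
n = 2.79 / 128.17 = 0.021768 mol
q_rxn = −q_cal = -112.8771 kJ
ΔH = -112.8771 / 0.021768 = -5185 kJ/mol

ΔH = -5190 kJ/mol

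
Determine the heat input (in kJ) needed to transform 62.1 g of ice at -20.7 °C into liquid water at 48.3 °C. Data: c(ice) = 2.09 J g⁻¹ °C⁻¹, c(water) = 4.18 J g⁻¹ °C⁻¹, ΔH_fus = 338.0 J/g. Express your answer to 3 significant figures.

q = 36.2 kJ

q1 (heat ice -20.7→0.0 °C): 62.1 × 2.09 × 20.7 = 2687 J
q2 (melt at 0 °C): 62.1 × 338.0 = 20990 J
q3 (heat water 0.0→48.3 °C): 62.1 × 4.18 × 48.3 = 12538 J
Total: 2687 + 20990 + 12538 = 36215 J = 36.2 kJ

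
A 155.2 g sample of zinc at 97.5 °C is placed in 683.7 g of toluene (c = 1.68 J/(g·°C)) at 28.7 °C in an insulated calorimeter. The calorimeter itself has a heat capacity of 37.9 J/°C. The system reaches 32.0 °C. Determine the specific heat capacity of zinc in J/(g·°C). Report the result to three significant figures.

q_gained = (683.7 × 1.68 + 37.9) × (32.0 − 28.7) = 3916 J
q_lost = 155.2 × c × (97.5 − 32.0) = 10165.6 c
Set equal: c = 3916 / 10165.6 = 0.385 J/(g·°C)

c = 0.385 J/(g·°C)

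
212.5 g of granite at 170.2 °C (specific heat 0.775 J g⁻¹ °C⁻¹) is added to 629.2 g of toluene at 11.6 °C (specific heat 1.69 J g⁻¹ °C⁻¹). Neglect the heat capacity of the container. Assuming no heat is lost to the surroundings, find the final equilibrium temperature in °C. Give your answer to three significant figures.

Heat lost by granite = heat gained by toluene.
(212.5)(0.775)(170.2 − T) = (629.2)(1.69)(T − 11.6)
164.6875 (170.2 − T) = 1063.348 (T − 11.6)
28030 − 164.6875 T = 1063.348 T − 12335
40365 = 1228.0355 T
T = 32.87 °C

T_f = 32.9 °C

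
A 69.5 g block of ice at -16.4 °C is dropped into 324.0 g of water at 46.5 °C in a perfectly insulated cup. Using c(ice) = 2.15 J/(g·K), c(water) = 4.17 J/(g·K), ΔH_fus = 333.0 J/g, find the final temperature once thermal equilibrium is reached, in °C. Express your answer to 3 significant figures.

T_f = 22.7 °C

Heat to bring ice to 0 °C and melt it: q₁ = 69.5×2.15×16.4 + 69.5×333.0 = 25594 J
Heat the water can supply cooling to 0 °C: 324.0×4.17×46.5 = 62825.2 J > q₁, so all ice melts.
Energy balance: 324.0×4.17×(46.5 − T) = 25594 + 69.5×4.17×(T − 0)
1351.08(46.5 − T) = 25594 + 289.815 T
62825.2 − 25594 = 1640.895 T
T = 37231.2 / 1640.895 = 22.69 °C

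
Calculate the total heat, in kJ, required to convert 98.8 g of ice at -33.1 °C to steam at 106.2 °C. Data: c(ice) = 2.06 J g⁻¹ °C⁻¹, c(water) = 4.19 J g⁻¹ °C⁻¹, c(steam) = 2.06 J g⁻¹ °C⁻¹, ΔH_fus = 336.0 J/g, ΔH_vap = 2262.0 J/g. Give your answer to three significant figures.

q = 306 kJ

q1 (heat ice -33.1→0.0 °C): 98.8 × 2.06 × 33.1 = 6737 J
q2 (melt at 0 °C): 98.8 × 336.0 = 33197 J
q3 (heat water 0.0→100.0 °C): 98.8 × 4.19 × 100.0 = 41397 J
q4 (vaporize at 100 °C): 98.8 × 2262.0 = 223486 J
q5 (heat steam 100.0→106.2 °C): 98.8 × 2.06 × 6.2 = 1262 J
Total: 6737 + 33197 + 41397 + 223486 + 1262 = 306079 J = 306 kJ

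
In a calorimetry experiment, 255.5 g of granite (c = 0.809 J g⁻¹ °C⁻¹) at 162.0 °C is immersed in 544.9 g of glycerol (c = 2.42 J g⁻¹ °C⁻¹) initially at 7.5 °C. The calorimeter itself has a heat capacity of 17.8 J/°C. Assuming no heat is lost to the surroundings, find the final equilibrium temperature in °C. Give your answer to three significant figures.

Heat lost by granite = heat gained by glycerol + calorimeter.
(255.5)(0.809)(162.0 − T) = [(544.9)(2.42) + 17.8](T − 7.5)
206.6995 (162.0 − T) = 1336.458 (T − 7.5)
33485 − 206.6995 T = 1336.458 T − 10023
43508 = 1543.1575 T
T = 28.19 °C

T_f = 28.2 °C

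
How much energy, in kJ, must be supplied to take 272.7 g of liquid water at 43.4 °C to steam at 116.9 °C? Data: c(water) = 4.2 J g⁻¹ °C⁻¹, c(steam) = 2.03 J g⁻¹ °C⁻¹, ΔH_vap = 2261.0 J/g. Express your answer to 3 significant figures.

q = 691 kJ

q1 (heat water 43.4→100.0 °C): 272.7 × 4.2 × 56.6 = 64826 J
q2 (vaporize at 100 °C): 272.7 × 2261.0 = 616575 J
q3 (heat steam 100.0→116.9 °C): 272.7 × 2.03 × 16.9 = 9356 J
Total: 64826 + 616575 + 9356 = 690757 J = 691 kJ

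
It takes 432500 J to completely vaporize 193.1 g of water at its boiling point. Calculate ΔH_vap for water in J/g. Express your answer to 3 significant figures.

ΔH_vap = 2240 J/g

ΔH_vap = q / m = 432500 / 193.1 = 2240 J/g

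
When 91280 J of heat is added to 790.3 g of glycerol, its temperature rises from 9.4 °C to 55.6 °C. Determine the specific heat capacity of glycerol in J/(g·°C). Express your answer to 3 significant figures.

c = 2.50 J/(g·°C)

c = q / (m ΔT) = 91280 / (790.3 × 46.2)
c = 91280 / 36511.86 = 2.50 J/(g·°C)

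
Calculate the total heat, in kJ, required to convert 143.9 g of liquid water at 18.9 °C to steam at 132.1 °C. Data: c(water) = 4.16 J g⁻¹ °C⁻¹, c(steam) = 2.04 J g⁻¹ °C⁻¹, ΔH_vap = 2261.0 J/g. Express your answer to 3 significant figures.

q = 383 kJ

q1 (heat water 18.9→100.0 °C): 143.9 × 4.16 × 81.1 = 48548 J
q2 (vaporize at 100 °C): 143.9 × 2261.0 = 325358 J
q3 (heat steam 100.0→132.1 °C): 143.9 × 2.04 × 32.1 = 9423 J
Total: 48548 + 325358 + 9423 = 383329 J = 383 kJ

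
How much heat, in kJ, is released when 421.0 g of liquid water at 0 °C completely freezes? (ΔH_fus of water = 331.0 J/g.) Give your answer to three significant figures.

q = 139 kJ

q = m × ΔH_fus = 421.0 × 331.0 = 139400 J = 139 kJ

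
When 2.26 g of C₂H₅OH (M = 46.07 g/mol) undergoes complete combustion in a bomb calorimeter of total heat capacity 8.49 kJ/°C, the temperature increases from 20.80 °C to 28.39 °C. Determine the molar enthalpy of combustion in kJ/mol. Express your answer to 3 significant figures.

ΔT = 28.39 − 20.80 = 7.59 °C
q_cal = C_cal × ΔT = 8.49 × 7.59 = 64.4391 kJ
n = 2.26 / 46.07 = 0.04906 mol
q_rxn = −q_cal = -64.4391 kJ
ΔH = -64.4391 / 0.04906 = -1313 kJ/mol

ΔH = -1310 kJ/mol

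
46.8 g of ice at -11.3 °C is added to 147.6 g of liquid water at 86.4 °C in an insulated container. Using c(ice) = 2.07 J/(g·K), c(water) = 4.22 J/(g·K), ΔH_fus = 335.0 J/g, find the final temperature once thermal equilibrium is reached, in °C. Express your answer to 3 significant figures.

Heat to bring ice to 0 °C and melt it: q₁ = 46.8×2.07×11.3 + 46.8×335.0 = 16773 J
Heat the water can supply cooling to 0 °C: 147.6×4.22×86.4 = 53816.1 J > q₁, so all ice melts.
Energy balance: 147.6×4.22×(86.4 − T) = 16773 + 46.8×4.22×(T − 0)
622.872(86.4 − T) = 16773 + 197.496 T
53816.1 − 16773 = 820.368 T
T = 37043.1 / 820.368 = 45.15 °C

T_f = 45.2 °C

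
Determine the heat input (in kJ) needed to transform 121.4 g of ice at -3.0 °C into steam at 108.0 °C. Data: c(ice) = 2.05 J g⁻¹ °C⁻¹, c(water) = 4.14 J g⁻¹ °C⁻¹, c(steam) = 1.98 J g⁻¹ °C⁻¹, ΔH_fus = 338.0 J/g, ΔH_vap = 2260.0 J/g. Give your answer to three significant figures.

q1 (heat ice -3.0→0.0 °C): 121.4 × 2.05 × 3.0 = 747 J
q2 (melt at 0 °C): 121.4 × 338.0 = 41033 J
q3 (heat water 0.0→100.0 °C): 121.4 × 4.14 × 100.0 = 50260 J
q4 (vaporize at 100 °C): 121.4 × 2260.0 = 274364 J
q5 (heat steam 100.0→108.0 °C): 121.4 × 1.98 × 8.0 = 1923 J
Total: 747 + 41033 + 50260 + 274364 + 1923 = 368327 J = 368 kJ

q = 368 kJ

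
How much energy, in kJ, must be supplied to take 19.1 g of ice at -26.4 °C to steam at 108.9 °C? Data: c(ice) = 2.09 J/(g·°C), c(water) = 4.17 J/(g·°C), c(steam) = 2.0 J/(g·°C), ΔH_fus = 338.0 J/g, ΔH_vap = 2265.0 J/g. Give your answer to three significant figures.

q1 (heat ice -26.4→0.0 °C): 19.1 × 2.09 × 26.4 = 1054 J
q2 (melt at 0 °C): 19.1 × 338.0 = 6456 J
q3 (heat water 0.0→100.0 °C): 19.1 × 4.17 × 100.0 = 7965 J
q4 (vaporize at 100 °C): 19.1 × 2265.0 = 43262 J
q5 (heat steam 100.0→108.9 °C): 19.1 × 2.0 × 8.9 = 340 J
Total: 1054 + 6456 + 7965 + 43262 + 340 = 59077 J = 59.1 kJ

q = 59.1 kJ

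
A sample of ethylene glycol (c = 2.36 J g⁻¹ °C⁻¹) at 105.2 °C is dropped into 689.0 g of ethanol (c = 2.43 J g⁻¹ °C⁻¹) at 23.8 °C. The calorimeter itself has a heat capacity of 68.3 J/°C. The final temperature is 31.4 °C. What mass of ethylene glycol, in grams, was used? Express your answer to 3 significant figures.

q_gained = (689.0 × 2.43 + 68.3) × (31.4 − 23.8) = 13240 J
q_lost = m × 2.36 × (105.2 − 31.4) = 174.168 m
m = 13240 / 174.168 = 76.0 g

m = 76.0 g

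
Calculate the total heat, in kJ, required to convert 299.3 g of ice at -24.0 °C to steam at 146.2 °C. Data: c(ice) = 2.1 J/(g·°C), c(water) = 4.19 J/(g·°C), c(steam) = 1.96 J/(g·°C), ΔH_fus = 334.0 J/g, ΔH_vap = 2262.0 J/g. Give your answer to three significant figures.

q = 945 kJ

q1 (heat ice -24.0→0.0 °C): 299.3 × 2.1 × 24.0 = 15085 J
q2 (melt at 0 °C): 299.3 × 334.0 = 99966 J
q3 (heat water 0.0→100.0 °C): 299.3 × 4.19 × 100.0 = 125407 J
q4 (vaporize at 100 °C): 299.3 × 2262.0 = 677017 J
q5 (heat steam 100.0→146.2 °C): 299.3 × 1.96 × 46.2 = 27102 J
Total: 15085 + 99966 + 125407 + 677017 + 27102 = 944577 J = 945 kJ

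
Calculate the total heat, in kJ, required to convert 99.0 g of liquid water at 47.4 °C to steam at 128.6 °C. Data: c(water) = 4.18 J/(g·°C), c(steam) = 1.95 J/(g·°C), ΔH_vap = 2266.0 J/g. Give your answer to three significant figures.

q1 (heat water 47.4→100.0 °C): 99.0 × 4.18 × 52.6 = 21767 J
q2 (vaporize at 100 °C): 99.0 × 2266.0 = 224334 J
q3 (heat steam 100.0→128.6 °C): 99.0 × 1.95 × 28.6 = 5521 J
Total: 21767 + 224334 + 5521 = 251622 J = 252 kJ

q = 252 kJ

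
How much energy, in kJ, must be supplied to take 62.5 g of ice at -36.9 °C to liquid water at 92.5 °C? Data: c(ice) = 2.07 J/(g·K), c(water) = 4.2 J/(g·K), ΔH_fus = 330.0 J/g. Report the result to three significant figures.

q1 (heat ice -36.9→0.0 °C): 62.5 × 2.07 × 36.9 = 4774 J
q2 (melt at 0 °C): 62.5 × 330.0 = 20625 J
q3 (heat water 0.0→92.5 °C): 62.5 × 4.2 × 92.5 = 24281 J
Total: 4774 + 20625 + 24281 = 49680 J = 49.7 kJ

q = 49.7 kJ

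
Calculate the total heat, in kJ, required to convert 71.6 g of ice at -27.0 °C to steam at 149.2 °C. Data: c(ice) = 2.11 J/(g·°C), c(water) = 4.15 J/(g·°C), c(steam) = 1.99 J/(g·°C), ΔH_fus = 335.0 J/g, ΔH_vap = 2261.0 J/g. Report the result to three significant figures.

q = 227 kJ

q1 (heat ice -27.0→0.0 °C): 71.6 × 2.11 × 27.0 = 4079 J
q2 (melt at 0 °C): 71.6 × 335.0 = 23986 J
q3 (heat water 0.0→100.0 °C): 71.6 × 4.15 × 100.0 = 29714 J
q4 (vaporize at 100 °C): 71.6 × 2261.0 = 161888 J
q5 (heat steam 100.0→149.2 °C): 71.6 × 1.99 × 49.2 = 7010 J
Total: 4079 + 23986 + 29714 + 161888 + 7010 = 226677 J = 227 kJ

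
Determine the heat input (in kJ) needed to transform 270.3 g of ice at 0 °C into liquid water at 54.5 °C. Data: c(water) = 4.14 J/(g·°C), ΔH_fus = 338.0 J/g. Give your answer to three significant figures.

q1 (melt at 0 °C): 270.3 × 338.0 = 91361 J
q2 (heat water 0.0→54.5 °C): 270.3 × 4.14 × 54.5 = 60988 J
Total: 91361 + 60988 = 152349 J = 152 kJ

q = 152 kJ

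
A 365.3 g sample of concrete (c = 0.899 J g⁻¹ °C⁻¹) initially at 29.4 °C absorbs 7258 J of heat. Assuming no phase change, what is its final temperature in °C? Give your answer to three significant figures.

T_f = 51.5 °C

ΔT = q / (m c) = 7258 / (365.3 × 0.899) = 22.10 °C
T_f = 29.4 + 22.10 = 51.50 °C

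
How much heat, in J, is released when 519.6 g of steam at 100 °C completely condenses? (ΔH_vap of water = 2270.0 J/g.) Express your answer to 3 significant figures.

q = 1180000 J

q = m × ΔH_vap = 519.6 × 2270.0 = 1179000 J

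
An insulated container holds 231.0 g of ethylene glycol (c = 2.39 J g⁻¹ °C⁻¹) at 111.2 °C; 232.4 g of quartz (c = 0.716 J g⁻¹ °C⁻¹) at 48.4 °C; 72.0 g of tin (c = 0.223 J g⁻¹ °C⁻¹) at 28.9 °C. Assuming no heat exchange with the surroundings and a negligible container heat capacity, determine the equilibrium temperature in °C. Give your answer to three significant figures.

Σ mᵢcᵢ(T − Tᵢ) = 0  ⇒  T = Σ mᵢcᵢTᵢ / Σ mᵢcᵢ
Σ mᵢcᵢ = 231.0×2.39 + 232.4×0.716 + 72.0×0.223 = 734.5444
Σ mᵢcᵢTᵢ = 552.09×111.2 + 166.3984×48.4 + 16.056×28.9 = 69910
T = 69910 / 734.5444 = 95.17 °C

T_f = 95.2 °C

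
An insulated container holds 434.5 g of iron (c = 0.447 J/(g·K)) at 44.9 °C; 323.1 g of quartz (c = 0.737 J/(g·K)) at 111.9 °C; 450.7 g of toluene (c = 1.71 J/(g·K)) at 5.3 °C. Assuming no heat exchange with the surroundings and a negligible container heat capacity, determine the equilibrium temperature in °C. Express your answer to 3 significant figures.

T_f = 32.8 °C

Σ mᵢcᵢ(T − Tᵢ) = 0  ⇒  T = Σ mᵢcᵢTᵢ / Σ mᵢcᵢ
Σ mᵢcᵢ = 434.5×0.447 + 323.1×0.737 + 450.7×1.71 = 1203.0432
Σ mᵢcᵢTᵢ = 194.2215×44.9 + 238.1247×111.9 + 770.697×5.3 = 39451
T = 39451 / 1203.0432 = 32.79 °C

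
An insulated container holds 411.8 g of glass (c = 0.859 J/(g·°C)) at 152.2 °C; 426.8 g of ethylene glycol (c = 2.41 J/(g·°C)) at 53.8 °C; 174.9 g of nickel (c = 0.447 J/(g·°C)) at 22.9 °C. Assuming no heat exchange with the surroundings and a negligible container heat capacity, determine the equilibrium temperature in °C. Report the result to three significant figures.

T_f = 76.0 °C

Σ mᵢcᵢ(T − Tᵢ) = 0  ⇒  T = Σ mᵢcᵢTᵢ / Σ mᵢcᵢ
Σ mᵢcᵢ = 411.8×0.859 + 426.8×2.41 + 174.9×0.447 = 1460.5045
Σ mᵢcᵢTᵢ = 353.7362×152.2 + 1028.588×53.8 + 78.1803×22.9 = 110970
T = 110970 / 1460.5045 = 75.98 °C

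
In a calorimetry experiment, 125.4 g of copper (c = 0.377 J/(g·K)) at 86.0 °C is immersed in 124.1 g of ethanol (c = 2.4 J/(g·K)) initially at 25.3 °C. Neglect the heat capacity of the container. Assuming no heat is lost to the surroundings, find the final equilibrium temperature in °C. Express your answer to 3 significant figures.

T_f = 33.6 °C

Heat lost by copper = heat gained by ethanol.
(125.4)(0.377)(86.0 − T) = (124.1)(2.4)(T − 25.3)
47.2758 (86.0 − T) = 297.84 (T − 25.3)
4065.7 − 47.2758 T = 297.84 T − 7535.4
11601.1 = 345.1158 T
T = 33.62 °C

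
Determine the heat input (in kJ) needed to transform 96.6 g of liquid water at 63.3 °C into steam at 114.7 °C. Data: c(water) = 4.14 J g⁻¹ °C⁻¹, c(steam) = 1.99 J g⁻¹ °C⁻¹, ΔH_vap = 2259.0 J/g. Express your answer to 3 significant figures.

q1 (heat water 63.3→100.0 °C): 96.6 × 4.14 × 36.7 = 14677 J
q2 (vaporize at 100 °C): 96.6 × 2259.0 = 218219 J
q3 (heat steam 100.0→114.7 °C): 96.6 × 1.99 × 14.7 = 2826 J
Total: 14677 + 218219 + 2826 = 235722 J = 236 kJ

q = 236 kJ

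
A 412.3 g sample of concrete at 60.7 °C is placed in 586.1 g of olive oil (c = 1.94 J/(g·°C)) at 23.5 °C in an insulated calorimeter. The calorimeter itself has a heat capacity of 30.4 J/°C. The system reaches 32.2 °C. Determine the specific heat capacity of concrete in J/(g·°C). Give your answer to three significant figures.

q_gained = (586.1 × 1.94 + 30.4) × (32.2 − 23.5) = 10157 J
q_lost = 412.3 × c × (60.7 − 32.2) = 11750.55 c
Set equal: c = 10157 / 11750.55 = 0.864 J/(g·°C)

c = 0.864 J/(g·°C)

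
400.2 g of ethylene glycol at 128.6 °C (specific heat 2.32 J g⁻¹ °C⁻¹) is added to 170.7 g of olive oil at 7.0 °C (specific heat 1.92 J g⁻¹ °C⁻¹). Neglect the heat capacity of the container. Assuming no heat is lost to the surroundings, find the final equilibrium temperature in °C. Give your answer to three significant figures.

T_f = 96.9 °C

Heat lost by ethylene glycol = heat gained by olive oil.
(400.2)(2.32)(128.6 − T) = (170.7)(1.92)(T − 7.0)
928.464 (128.6 − T) = 327.744 (T − 7.0)
119400 − 928.464 T = 327.744 T − 2294.2
121694.2 = 1256.208 T
T = 96.87 °C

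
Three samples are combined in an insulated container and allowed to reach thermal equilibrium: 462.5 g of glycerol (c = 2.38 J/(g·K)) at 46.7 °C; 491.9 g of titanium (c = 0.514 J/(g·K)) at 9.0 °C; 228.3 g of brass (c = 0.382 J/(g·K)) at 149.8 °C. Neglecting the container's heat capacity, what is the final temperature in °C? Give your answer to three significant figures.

T_f = 46.3 °C

Σ mᵢcᵢ(T − Tᵢ) = 0  ⇒  T = Σ mᵢcᵢTᵢ / Σ mᵢcᵢ
Σ mᵢcᵢ = 462.5×2.38 + 491.9×0.514 + 228.3×0.382 = 1440.7972
Σ mᵢcᵢTᵢ = 1100.75×46.7 + 252.8366×9.0 + 87.2106×149.8 = 66745
T = 66745 / 1440.7972 = 46.33 °C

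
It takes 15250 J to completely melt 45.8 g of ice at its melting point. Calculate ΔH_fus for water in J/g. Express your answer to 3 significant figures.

ΔH_fus = q / m = 15250 / 45.8 = 333 J/g

ΔH_fus = 333 J/g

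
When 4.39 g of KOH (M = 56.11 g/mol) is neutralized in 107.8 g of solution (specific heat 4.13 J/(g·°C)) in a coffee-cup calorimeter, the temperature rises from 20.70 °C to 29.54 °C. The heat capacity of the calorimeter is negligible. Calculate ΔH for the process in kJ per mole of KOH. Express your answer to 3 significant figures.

ΔH = -50.3 kJ/mol

|ΔT| = |29.54 − 20.70| = 8.84 °C
|q_surr| = (107.8 × 4.13) × 8.84 = 445.214 × 8.84 = 3936 J
n(KOH) = 4.39 / 56.11 = 0.07824 mol
Temperature rose, so q_rxn = −|q_surr| = -3.936 kJ
ΔH = q_rxn / n = -50.31 kJ/mol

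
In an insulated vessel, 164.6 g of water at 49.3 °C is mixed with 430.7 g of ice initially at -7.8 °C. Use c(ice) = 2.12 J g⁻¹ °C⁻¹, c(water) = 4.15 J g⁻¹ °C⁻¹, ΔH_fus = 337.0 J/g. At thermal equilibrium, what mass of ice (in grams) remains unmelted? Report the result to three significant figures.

m_ice remaining = 352 g

Heat to warm all ice to 0 °C: 430.7×2.12×7.8 = 7122.1 J
Heat released by water cooling to 0 °C: 164.6×4.15×49.3 = 33676 J
33676 J < 7122.1 + 430.7×337.0 = 152268.0 J, so not all ice melts; final T = 0 °C.
Heat left for melting: 33676 − 7122.1 = 26553.9 J
Mass melted = 26553.9 / 337.0 = 78.79 g
Ice remaining = 430.7 − 78.79 = 351.91 g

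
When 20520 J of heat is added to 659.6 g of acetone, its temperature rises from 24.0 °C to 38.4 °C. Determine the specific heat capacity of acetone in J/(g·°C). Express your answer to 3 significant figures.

c = 2.16 J/(g·°C)

c = q / (m ΔT) = 20520 / (659.6 × 14.4)
c = 20520 / 9498.24 = 2.16 J/(g·°C)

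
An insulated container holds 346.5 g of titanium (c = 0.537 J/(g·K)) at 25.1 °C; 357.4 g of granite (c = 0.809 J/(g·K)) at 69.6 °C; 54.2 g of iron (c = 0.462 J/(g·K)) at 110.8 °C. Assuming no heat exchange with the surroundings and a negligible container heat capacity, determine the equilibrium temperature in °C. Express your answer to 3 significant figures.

T_f = 55.1 °C

Σ mᵢcᵢ(T − Tᵢ) = 0  ⇒  T = Σ mᵢcᵢTᵢ / Σ mᵢcᵢ
Σ mᵢcᵢ = 346.5×0.537 + 357.4×0.809 + 54.2×0.462 = 500.2475
Σ mᵢcᵢTᵢ = 186.0705×25.1 + 289.1366×69.6 + 25.0404×110.8 = 27569
T = 27569 / 500.2475 = 55.11 °C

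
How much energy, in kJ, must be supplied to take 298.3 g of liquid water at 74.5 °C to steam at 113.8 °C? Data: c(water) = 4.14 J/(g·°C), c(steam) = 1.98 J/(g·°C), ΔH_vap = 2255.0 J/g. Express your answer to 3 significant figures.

q1 (heat water 74.5→100.0 °C): 298.3 × 4.14 × 25.5 = 31492 J
q2 (vaporize at 100 °C): 298.3 × 2255.0 = 672667 J
q3 (heat steam 100.0→113.8 °C): 298.3 × 1.98 × 13.8 = 8151 J
Total: 31492 + 672667 + 8151 = 712310 J = 712 kJ

q = 712 kJ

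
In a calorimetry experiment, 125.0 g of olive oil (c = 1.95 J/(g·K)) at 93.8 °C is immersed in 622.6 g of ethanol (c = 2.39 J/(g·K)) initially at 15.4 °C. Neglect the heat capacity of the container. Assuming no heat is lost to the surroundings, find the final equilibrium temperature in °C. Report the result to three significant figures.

T_f = 26.4 °C

Heat lost by olive oil = heat gained by ethanol.
(125.0)(1.95)(93.8 − T) = (622.6)(2.39)(T − 15.4)
243.75 (93.8 − T) = 1488.014 (T − 15.4)
22864 − 243.75 T = 1488.014 T − 22915
45779 = 1731.764 T
T = 26.43 °C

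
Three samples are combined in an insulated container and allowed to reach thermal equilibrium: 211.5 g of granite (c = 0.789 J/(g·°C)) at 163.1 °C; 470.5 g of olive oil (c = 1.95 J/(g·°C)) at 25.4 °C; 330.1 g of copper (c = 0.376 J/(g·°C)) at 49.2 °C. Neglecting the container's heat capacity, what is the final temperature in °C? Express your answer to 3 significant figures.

Σ mᵢcᵢ(T − Tᵢ) = 0  ⇒  T = Σ mᵢcᵢTᵢ / Σ mᵢcᵢ
Σ mᵢcᵢ = 211.5×0.789 + 470.5×1.95 + 330.1×0.376 = 1208.4661
Σ mᵢcᵢTᵢ = 166.8735×163.1 + 917.475×25.4 + 124.1176×49.2 = 56628
T = 56628 / 1208.4661 = 46.86 °C

T_f = 46.9 °C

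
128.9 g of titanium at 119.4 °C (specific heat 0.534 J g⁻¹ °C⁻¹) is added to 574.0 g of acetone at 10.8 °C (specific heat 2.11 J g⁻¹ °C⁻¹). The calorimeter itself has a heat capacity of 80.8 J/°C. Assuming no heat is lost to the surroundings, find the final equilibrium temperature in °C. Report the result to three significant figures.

T_f = 16.3 °C

Heat lost by titanium = heat gained by acetone + calorimeter.
(128.9)(0.534)(119.4 − T) = [(574.0)(2.11) + 80.8](T − 10.8)
68.8326 (119.4 − T) = 1291.94 (T − 10.8)
8218.6 − 68.8326 T = 1291.94 T − 13953
22171.6 = 1360.7726 T
T = 16.29 °C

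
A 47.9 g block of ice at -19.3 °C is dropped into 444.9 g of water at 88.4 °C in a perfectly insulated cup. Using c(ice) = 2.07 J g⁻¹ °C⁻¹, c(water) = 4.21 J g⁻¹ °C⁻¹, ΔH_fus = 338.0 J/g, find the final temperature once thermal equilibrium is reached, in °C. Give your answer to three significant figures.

T_f = 71.1 °C

Heat to bring ice to 0 °C and melt it: q₁ = 47.9×2.07×19.3 + 47.9×338.0 = 18104 J
Heat the water can supply cooling to 0 °C: 444.9×4.21×88.4 = 165576 J > q₁, so all ice melts.
Energy balance: 444.9×4.21×(88.4 − T) = 18104 + 47.9×4.21×(T − 0)
1873.029(88.4 − T) = 18104 + 201.659 T
165576 − 18104 = 2074.688 T
T = 147472 / 2074.688 = 71.08 °C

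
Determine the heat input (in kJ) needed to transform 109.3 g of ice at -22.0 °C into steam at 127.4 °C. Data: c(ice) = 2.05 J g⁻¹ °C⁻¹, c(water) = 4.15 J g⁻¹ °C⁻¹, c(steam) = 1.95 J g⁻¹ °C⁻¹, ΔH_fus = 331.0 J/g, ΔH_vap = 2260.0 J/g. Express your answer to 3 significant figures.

q1 (heat ice -22.0→0.0 °C): 109.3 × 2.05 × 22.0 = 4929 J
q2 (melt at 0 °C): 109.3 × 331.0 = 36178 J
q3 (heat water 0.0→100.0 °C): 109.3 × 4.15 × 100.0 = 45360 J
q4 (vaporize at 100 °C): 109.3 × 2260.0 = 247018 J
q5 (heat steam 100.0→127.4 °C): 109.3 × 1.95 × 27.4 = 5840 J
Total: 4929 + 36178 + 45360 + 247018 + 5840 = 339325 J = 339 kJ

q = 339 kJ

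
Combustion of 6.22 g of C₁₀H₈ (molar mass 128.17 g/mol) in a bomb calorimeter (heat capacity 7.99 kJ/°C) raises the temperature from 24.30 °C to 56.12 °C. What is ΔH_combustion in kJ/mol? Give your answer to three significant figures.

ΔH = -5240 kJ/mol

ΔT = 56.12 − 24.30 = 31.82 °C
q_cal = C_cal × ΔT = 7.99 × 31.82 = 254.2418 kJ
n = 6.22 / 128.17 = 0.04853 mol
q_rxn = −q_cal = -254.2418 kJ
ΔH = -254.2418 / 0.04853 = -5239 kJ/mol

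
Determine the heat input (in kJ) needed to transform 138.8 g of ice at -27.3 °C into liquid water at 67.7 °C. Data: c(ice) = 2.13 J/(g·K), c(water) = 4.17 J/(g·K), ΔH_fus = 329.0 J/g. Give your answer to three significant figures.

q = 92.9 kJ

q1 (heat ice -27.3→0.0 °C): 138.8 × 2.13 × 27.3 = 8071 J
q2 (melt at 0 °C): 138.8 × 329.0 = 45665 J
q3 (heat water 0.0→67.7 °C): 138.8 × 4.17 × 67.7 = 39184 J
Total: 8071 + 45665 + 39184 = 92920 J = 92.9 kJ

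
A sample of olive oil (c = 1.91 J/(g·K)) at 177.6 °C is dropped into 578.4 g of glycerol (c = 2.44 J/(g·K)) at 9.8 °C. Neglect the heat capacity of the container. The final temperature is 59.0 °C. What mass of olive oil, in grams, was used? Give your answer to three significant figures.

q_gained = (578.4 × 2.44) × (59.0 − 9.8) = 69440 J
q_lost = m × 1.91 × (177.6 − 59.0) = 226.526 m
m = 69440 / 226.526 = 307 g

m = 307 g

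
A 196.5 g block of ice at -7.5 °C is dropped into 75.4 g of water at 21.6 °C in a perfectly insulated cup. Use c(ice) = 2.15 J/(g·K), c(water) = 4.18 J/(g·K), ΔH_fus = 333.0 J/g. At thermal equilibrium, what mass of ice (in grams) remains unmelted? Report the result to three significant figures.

Heat to warm all ice to 0 °C: 196.5×2.15×7.5 = 3168.6 J
Heat released by water cooling to 0 °C: 75.4×4.18×21.6 = 6807.7 J
6807.7 J < 3168.6 + 196.5×333.0 = 68603.1 J, so not all ice melts; final T = 0 °C.
Heat left for melting: 6807.7 − 3168.6 = 3639.1 J
Mass melted = 3639.1 / 333.0 = 10.93 g
Ice remaining = 196.5 − 10.93 = 185.57 g

m_ice remaining = 186 g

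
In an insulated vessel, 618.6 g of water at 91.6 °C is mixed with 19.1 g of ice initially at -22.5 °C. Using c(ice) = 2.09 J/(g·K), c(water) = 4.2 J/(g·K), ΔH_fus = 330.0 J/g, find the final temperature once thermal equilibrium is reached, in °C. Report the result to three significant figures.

Heat to bring ice to 0 °C and melt it: q₁ = 19.1×2.09×22.5 + 19.1×330.0 = 7201.2 J
Heat the water can supply cooling to 0 °C: 618.6×4.2×91.6 = 237988 J > q₁, so all ice melts.
Energy balance: 618.6×4.2×(91.6 − T) = 7201.2 + 19.1×4.2×(T − 0)
2598.12(91.6 − T) = 7201.2 + 80.22 T
237988 − 7201.2 = 2678.34 T
T = 230786.8 / 2678.34 = 86.17 °C

T_f = 86.2 °C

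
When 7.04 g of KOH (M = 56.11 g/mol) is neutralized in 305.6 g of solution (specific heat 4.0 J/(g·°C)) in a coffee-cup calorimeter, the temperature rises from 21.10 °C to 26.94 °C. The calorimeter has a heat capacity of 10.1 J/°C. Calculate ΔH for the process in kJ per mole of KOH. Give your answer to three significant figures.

|ΔT| = |26.94 − 21.10| = 5.84 °C
|q_surr| = (305.6 × 4.0 + 10.1) × 5.84 = 1232.5 × 5.84 = 7198 J
n(KOH) = 7.04 / 56.11 = 0.1255 mol
Temperature rose, so q_rxn = −|q_surr| = -7.198 kJ
ΔH = q_rxn / n = -57.35 kJ/mol

ΔH = -57.4 kJ/mol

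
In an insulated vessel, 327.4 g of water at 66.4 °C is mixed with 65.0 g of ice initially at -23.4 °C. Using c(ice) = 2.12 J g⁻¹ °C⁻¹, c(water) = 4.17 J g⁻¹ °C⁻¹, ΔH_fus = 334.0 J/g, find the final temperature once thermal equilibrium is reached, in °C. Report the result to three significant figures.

T_f = 40.2 °C

Heat to bring ice to 0 °C and melt it: q₁ = 65.0×2.12×23.4 + 65.0×334.0 = 24935 J
Heat the water can supply cooling to 0 °C: 327.4×4.17×66.4 = 90653.1 J > q₁, so all ice melts.
Energy balance: 327.4×4.17×(66.4 − T) = 24935 + 65.0×4.17×(T − 0)
1365.258(66.4 − T) = 24935 + 271.05 T
90653.1 − 24935 = 1636.308 T
T = 65718.1 / 1636.308 = 40.16 °C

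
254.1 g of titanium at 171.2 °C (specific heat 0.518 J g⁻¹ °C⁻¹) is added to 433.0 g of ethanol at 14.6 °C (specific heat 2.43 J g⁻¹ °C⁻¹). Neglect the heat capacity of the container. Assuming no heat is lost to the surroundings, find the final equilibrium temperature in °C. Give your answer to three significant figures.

T_f = 32.0 °C

Heat lost by titanium = heat gained by ethanol.
(254.1)(0.518)(171.2 − T) = (433.0)(2.43)(T − 14.6)
131.6238 (171.2 − T) = 1052.19 (T − 14.6)
22534 − 131.6238 T = 1052.19 T − 15362
37896 = 1183.8138 T
T = 32.01 °C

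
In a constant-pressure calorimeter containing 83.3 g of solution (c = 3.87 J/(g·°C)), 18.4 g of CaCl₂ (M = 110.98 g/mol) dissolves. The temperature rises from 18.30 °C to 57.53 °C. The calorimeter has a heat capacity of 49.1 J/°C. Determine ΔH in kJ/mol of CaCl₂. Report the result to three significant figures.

ΔH = -87.9 kJ/mol

|ΔT| = |57.53 − 18.30| = 39.23 °C
|q_surr| = (83.3 × 3.87 + 49.1) × 39.23 = 371.471 × 39.23 = 14570 J
n(CaCl₂) = 18.4 / 110.98 = 0.1658 mol
Temperature rose, so q_rxn = −|q_surr| = -14.57 kJ
ΔH = q_rxn / n = -87.88 kJ/mol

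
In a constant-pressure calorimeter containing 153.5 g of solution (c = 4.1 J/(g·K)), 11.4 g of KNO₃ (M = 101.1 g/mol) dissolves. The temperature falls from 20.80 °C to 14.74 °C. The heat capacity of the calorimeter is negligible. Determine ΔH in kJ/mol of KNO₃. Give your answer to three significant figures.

|ΔT| = |14.74 − 20.80| = 6.06 °C
|q_surr| = (153.5 × 4.1) × 6.06 = 629.35 × 6.06 = 3814 J
n(KNO₃) = 11.4 / 101.1 = 0.1128 mol
Temperature fell, so q_rxn = +|q_surr| = 3.814 kJ
ΔH = q_rxn / n = 33.81 kJ/mol

ΔH = 33.8 kJ/mol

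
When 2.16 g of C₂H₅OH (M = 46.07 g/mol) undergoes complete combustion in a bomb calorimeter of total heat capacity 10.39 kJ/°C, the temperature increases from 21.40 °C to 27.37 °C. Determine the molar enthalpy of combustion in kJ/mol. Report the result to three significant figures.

ΔH = -1320 kJ/mol

ΔT = 27.37 − 21.40 = 5.97 °C
q_cal = C_cal × ΔT = 10.39 × 5.97 = 62.0283 kJ
n = 2.16 / 46.07 = 0.04689 mol
q_rxn = −q_cal = -62.0283 kJ
ΔH = -62.0283 / 0.04689 = -1323 kJ/mol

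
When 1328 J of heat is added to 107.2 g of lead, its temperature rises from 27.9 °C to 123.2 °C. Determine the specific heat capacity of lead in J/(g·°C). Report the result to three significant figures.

c = 0.130 J/(g·°C)

c = q / (m ΔT) = 1328 / (107.2 × 95.3)
c = 1328 / 10216.16 = 0.130 J/(g·°C)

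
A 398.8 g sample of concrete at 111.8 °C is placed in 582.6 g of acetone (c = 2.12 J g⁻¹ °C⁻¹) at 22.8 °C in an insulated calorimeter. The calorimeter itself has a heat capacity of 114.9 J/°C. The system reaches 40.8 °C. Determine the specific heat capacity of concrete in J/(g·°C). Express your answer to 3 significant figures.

q_gained = (582.6 × 2.12 + 114.9) × (40.8 − 22.8) = 24300 J
q_lost = 398.8 × c × (111.8 − 40.8) = 28314.8 c
Set equal: c = 24300 / 28314.8 = 0.858 J/(g·°C)

c = 0.858 J/(g·°C)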